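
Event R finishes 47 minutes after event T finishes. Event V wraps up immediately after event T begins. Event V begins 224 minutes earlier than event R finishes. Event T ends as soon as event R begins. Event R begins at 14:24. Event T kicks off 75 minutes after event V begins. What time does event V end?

Event T ends at 14:24.
Event R ends at 14:24 + 47 min = 15:11.
Event V starts at 15:11 − 224 min = 11:27.
Event T starts at 11:27 + 75 min = 12:42.
So event V ends at 12:42.

12:42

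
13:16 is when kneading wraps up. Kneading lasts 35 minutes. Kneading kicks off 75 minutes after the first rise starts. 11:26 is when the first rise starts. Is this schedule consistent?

Kneading starts at 11:26 + 75 min = 12:41.
Kneading ends at 12:41 + 35 min = 13:16.
That matches the stated 13:16, so the schedule is consistent.

Yes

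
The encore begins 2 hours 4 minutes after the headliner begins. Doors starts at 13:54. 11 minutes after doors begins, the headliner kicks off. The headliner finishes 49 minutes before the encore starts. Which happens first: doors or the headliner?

doors

The headliner starts at 13:54 + 11 min = 14:05.
Doors starts at 13:54 and the headliner starts at 14:05, so doors is first.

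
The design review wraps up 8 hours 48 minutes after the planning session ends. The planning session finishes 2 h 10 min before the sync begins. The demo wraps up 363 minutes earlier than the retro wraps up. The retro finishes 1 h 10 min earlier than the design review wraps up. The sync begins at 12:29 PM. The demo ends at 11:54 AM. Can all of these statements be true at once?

The planning session ends at 12:29 PM − 130 min = 10:19 AM.
The design review ends at 10:19 AM + 528 min = 7:07 PM.
The retro ends at 7:07 PM − 70 min = 5:57 PM.
The demo ends at 5:57 PM − 363 min = 11:54 AM.
That matches the stated 11:54 AM, so the schedule is consistent.

Yes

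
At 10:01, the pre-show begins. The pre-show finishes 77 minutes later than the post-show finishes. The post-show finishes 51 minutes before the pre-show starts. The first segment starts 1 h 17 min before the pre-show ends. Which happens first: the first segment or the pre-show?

The post-show ends at 10:01 − 51 min = 09:10.
The pre-show ends at 09:10 + 77 min = 10:27.
The first segment starts at 10:27 − 77 min = 09:10.
The first segment starts at 09:10 and the pre-show starts at 10:01, so the first segment is first.

the first segment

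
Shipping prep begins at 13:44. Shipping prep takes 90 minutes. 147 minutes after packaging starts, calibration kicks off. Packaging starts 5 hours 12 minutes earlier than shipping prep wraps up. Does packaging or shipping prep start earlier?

Shipping prep ends at 13:44 + 90 min = 15:14.
Packaging starts at 15:14 − 312 min = 10:02.
Packaging starts at 10:02 and shipping prep starts at 13:44, so packaging is first.

packaging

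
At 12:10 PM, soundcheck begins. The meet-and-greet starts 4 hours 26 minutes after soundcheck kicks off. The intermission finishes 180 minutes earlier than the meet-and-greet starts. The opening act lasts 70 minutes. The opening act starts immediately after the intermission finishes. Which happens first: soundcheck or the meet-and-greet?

The meet-and-greet starts at 12:10 PM + 266 min = 4:36 PM.
Soundcheck starts at 12:10 PM and the meet-and-greet starts at 4:36 PM, so soundcheck is first.

soundcheck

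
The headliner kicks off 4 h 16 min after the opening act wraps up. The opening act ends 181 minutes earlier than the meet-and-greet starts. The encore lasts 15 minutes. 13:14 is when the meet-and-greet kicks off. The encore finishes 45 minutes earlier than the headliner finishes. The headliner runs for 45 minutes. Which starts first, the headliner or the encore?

The opening act ends at 13:14 − 181 min = 10:13.
The headliner starts at 10:13 + 256 min = 14:29.
The headliner ends at 14:29 + 45 min = 15:14.
The encore ends at 15:14 − 45 min = 14:29.
The encore starts at 14:29 − 15 min = 14:14.
The headliner starts at 14:29 and the encore starts at 14:14, so the encore is first.

the encore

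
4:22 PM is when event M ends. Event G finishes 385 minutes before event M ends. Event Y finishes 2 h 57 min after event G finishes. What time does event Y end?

Event G ends at 4:22 PM − 385 min = 9:57 AM.
Event Y ends at 9:57 AM + 177 min = 12:54 PM.

12:54 PM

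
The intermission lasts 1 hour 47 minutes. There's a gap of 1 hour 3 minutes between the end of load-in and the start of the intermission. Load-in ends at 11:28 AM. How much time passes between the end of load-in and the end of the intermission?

2 h 50 min

The intermission starts at 11:28 AM + 63 min = 12:31 PM.
The intermission ends at 12:31 PM + 107 min = 2:18 PM.
From 11:28 AM to 2:18 PM is 2 h 50 min.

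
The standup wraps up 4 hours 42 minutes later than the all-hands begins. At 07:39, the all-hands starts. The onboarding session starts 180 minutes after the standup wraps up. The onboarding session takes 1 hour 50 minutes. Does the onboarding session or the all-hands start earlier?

The standup ends at 07:39 + 282 min = 12:21.
The onboarding session starts at 12:21 + 180 min = 15:21.
The onboarding session starts at 15:21 and the all-hands starts at 07:39, so the all-hands is first.

the all-hands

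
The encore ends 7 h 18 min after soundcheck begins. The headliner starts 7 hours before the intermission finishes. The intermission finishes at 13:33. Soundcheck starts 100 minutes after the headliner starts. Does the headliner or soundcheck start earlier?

The headliner starts at 13:33 − 420 min = 06:33.
Soundcheck starts at 06:33 + 100 min = 08:13.
The headliner starts at 06:33 and soundcheck starts at 08:13, so the headliner is first.

the headliner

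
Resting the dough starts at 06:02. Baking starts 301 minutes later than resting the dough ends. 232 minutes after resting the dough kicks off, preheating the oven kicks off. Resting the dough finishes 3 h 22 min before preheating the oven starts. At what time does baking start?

Preheating the oven starts at 06:02 + 232 min = 09:54.
Resting the dough ends at 09:54 − 202 min = 06:32.
Baking starts at 06:32 + 301 min = 11:33.

11:33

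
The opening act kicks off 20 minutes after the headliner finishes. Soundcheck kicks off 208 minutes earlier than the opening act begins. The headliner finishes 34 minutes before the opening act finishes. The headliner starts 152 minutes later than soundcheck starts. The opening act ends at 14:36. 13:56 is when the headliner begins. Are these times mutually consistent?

No

The headliner ends at 14:36 − 34 min = 14:02.
The opening act starts at 14:02 + 20 min = 14:22.
Soundcheck starts at 14:22 − 208 min = 10:54.
The headliner starts at 10:54 + 152 min = 13:26.
But the headliner is also said to start at 13:56 — a 30-minute conflict.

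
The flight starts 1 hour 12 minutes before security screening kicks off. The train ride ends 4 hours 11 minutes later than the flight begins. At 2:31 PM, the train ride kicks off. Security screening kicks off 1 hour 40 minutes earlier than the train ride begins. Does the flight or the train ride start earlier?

Security screening starts at 2:31 PM − 100 min = 12:51 PM.
The flight starts at 12:51 PM − 72 min = 11:39 AM.
The flight starts at 11:39 AM and the train ride starts at 2:31 PM, so the flight is first.

the flight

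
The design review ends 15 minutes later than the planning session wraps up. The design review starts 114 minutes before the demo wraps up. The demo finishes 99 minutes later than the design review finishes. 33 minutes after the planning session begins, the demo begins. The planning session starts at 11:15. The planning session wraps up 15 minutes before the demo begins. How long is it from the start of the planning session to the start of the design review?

The demo starts at 11:15 + 33 min = 11:48.
The planning session ends at 11:48 − 15 min = 11:33.
The design review ends at 11:33 + 15 min = 11:48.
The demo ends at 11:48 + 99 min = 13:27.
The design review starts at 13:27 − 114 min = 11:33.
From 11:15 to 11:33 is 18 minutes.

18 minutes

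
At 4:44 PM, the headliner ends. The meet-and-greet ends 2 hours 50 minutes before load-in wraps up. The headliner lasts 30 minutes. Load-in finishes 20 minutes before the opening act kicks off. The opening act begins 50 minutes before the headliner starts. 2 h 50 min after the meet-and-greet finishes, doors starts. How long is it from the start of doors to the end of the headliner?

1 hour 40 minutes

The headliner starts at 4:44 PM − 30 min = 4:14 PM.
The opening act starts at 4:14 PM − 50 min = 3:24 PM.
Load-in ends at 3:24 PM − 20 min = 3:04 PM.
The meet-and-greet ends at 3:04 PM − 170 min = 12:14 PM.
Doors starts at 12:14 PM + 170 min = 3:04 PM.
From 3:04 PM to 4:44 PM is 1 hour 40 minutes.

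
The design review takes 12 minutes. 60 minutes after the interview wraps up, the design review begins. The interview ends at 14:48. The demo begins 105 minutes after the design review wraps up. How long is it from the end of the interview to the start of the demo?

2 hours 57 minutes

The design review starts at 14:48 + 60 min = 15:48.
The design review ends at 15:48 + 12 min = 16:00.
The demo starts at 16:00 + 105 min = 17:45.
From 14:48 to 17:45 is 2 hours 57 minutes.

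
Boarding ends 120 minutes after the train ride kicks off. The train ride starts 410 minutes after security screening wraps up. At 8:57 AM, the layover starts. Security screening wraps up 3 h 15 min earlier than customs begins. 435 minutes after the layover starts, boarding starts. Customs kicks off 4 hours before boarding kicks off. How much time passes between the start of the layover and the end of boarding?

8 hours 50 minutes

Boarding starts at 8:57 AM + 435 min = 4:12 PM.
Customs starts at 4:12 PM − 240 min = 12:12 PM.
Security screening ends at 12:12 PM − 195 min = 8:57 AM.
The train ride starts at 8:57 AM + 410 min = 3:47 PM.
Boarding ends at 3:47 PM + 120 min = 5:47 PM.
From 8:57 AM to 5:47 PM is 8 hours 50 minutes.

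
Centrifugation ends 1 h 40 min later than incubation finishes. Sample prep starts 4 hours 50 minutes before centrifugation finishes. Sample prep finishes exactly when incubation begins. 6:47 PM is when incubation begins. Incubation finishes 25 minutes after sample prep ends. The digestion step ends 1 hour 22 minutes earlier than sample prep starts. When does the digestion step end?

2:40 PM

Sample prep ends at 6:47 PM.
Incubation ends at 6:47 PM + 25 min = 7:12 PM.
Centrifugation ends at 7:12 PM + 100 min = 8:52 PM.
Sample prep starts at 8:52 PM − 290 min = 4:02 PM.
The digestion step ends at 4:02 PM − 82 min = 2:40 PM.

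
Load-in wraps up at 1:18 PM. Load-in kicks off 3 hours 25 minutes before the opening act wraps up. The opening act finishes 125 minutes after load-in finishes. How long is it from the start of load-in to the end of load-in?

1 hour 20 minutes

The opening act ends at 1:18 PM + 125 min = 3:23 PM.
Load-in starts at 3:23 PM − 205 min = 11:58 AM.
From 11:58 AM to 1:18 PM is 1 hour 20 minutes.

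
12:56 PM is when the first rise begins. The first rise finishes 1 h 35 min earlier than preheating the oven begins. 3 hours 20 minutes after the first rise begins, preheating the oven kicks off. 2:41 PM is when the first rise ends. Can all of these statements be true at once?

Yes

Preheating the oven starts at 12:56 PM + 200 min = 4:16 PM.
The first rise ends at 4:16 PM − 95 min = 2:41 PM.
That matches the stated 2:41 PM, so the schedule is consistent.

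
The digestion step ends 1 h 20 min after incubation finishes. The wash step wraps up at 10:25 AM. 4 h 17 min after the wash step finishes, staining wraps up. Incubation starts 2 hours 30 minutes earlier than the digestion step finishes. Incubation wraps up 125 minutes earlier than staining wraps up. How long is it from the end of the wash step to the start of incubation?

Staining ends at 10:25 AM + 257 min = 2:42 PM.
Incubation ends at 2:42 PM − 125 min = 12:37 PM.
The digestion step ends at 12:37 PM + 80 min = 1:57 PM.
Incubation starts at 1:57 PM − 150 min = 11:27 AM.
From 10:25 AM to 11:27 AM is 1 h 2 min.

1 h 2 min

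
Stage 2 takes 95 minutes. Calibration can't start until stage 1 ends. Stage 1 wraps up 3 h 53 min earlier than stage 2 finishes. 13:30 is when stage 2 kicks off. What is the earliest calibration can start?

11:12

Stage 2 ends at 13:30 + 95 min = 15:05.
Stage 1 ends at 15:05 − 233 min = 11:12.
Calibration is bounded by stage 1, so the earliest it can start is 11:12.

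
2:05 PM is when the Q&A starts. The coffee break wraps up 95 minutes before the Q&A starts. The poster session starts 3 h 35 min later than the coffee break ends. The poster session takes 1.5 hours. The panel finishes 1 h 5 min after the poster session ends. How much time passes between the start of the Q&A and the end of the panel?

275 minutes

The coffee break ends at 2:05 PM − 95 min = 12:30 PM.
The poster session starts at 12:30 PM + 215 min = 4:05 PM.
The poster session ends at 4:05 PM + 90 min = 5:35 PM.
The panel ends at 5:35 PM + 65 min = 6:40 PM.
From 2:05 PM to 6:40 PM is 275 minutes.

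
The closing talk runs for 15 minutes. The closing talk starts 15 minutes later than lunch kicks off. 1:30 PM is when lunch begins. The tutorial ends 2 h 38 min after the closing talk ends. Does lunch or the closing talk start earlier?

The closing talk starts at 1:30 PM + 15 min = 1:45 PM.
Lunch starts at 1:30 PM and the closing talk starts at 1:45 PM, so lunch is first.

lunch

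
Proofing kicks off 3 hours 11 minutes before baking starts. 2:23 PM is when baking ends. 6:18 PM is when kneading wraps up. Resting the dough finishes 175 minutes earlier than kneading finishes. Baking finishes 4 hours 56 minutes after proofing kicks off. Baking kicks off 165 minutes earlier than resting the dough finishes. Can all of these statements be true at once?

Resting the dough ends at 6:18 PM − 175 min = 3:23 PM.
Baking starts at 3:23 PM − 165 min = 12:38 PM.
Proofing starts at 12:38 PM − 191 min = 9:27 AM.
Baking ends at 9:27 AM + 296 min = 2:23 PM.
That matches the stated 2:23 PM, so the schedule is consistent.

Yes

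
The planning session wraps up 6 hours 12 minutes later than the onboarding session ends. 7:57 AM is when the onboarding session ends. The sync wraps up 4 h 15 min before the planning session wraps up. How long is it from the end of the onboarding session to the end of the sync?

The planning session ends at 7:57 AM + 372 min = 2:09 PM.
The sync ends at 2:09 PM − 255 min = 9:54 AM.
From 7:57 AM to 9:54 AM is 1 h 57 min.

1 h 57 min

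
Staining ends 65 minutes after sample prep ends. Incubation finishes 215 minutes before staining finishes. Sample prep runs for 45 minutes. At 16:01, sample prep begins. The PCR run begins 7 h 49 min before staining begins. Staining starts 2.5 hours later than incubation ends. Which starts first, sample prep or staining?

sample prep

Sample prep ends at 16:01 + 45 min = 16:46.
Staining ends at 16:46 + 65 min = 17:51.
Incubation ends at 17:51 − 215 min = 14:16.
Staining starts at 14:16 + 150 min = 16:46.
Sample prep starts at 16:01 and staining starts at 16:46, so sample prep is first.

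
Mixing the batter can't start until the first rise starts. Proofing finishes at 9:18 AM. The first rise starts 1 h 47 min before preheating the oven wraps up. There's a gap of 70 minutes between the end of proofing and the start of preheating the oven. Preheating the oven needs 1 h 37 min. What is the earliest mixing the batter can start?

10:18 AM

Preheating the oven starts at 9:18 AM + 70 min = 10:28 AM.
Preheating the oven ends at 10:28 AM + 97 min = 12:05 PM.
The first rise starts at 12:05 PM − 107 min = 10:18 AM.
Mixing the batter is bounded by the first rise, so the earliest it can start is 10:18 AM.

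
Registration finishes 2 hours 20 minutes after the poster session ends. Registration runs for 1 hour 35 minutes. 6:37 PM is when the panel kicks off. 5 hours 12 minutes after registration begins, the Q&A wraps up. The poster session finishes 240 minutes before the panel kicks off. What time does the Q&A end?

8:34 PM

The poster session ends at 6:37 PM − 240 min = 2:37 PM.
Registration ends at 2:37 PM + 140 min = 4:57 PM.
Registration starts at 4:57 PM − 95 min = 3:22 PM.
The Q&A ends at 3:22 PM + 312 min = 8:34 PM.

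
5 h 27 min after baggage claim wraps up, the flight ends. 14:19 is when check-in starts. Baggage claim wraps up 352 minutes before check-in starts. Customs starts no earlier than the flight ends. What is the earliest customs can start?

13:54

Baggage claim ends at 14:19 − 352 min = 08:27.
The flight ends at 08:27 + 327 min = 13:54.
Customs is bounded by the flight, so the earliest it can start is 13:54.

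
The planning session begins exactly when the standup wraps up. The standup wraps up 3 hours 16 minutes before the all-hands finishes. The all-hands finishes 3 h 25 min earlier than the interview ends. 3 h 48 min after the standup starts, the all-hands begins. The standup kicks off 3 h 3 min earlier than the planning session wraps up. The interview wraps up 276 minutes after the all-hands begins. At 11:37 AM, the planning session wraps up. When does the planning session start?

10:17 AM

The standup starts at 11:37 AM − 183 min = 8:34 AM.
The all-hands starts at 8:34 AM + 228 min = 12:22 PM.
The interview ends at 12:22 PM + 276 min = 4:58 PM.
The all-hands ends at 4:58 PM − 205 min = 1:33 PM.
The standup ends at 1:33 PM − 196 min = 10:17 AM.
So the planning session starts at 10:17 AM.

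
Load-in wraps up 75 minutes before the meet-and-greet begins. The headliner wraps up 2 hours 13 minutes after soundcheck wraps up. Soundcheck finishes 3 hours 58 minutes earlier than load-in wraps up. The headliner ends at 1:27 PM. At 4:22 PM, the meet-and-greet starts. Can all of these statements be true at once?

No

Load-in ends at 4:22 PM − 75 min = 3:07 PM.
Soundcheck ends at 3:07 PM − 238 min = 11:09 AM.
The headliner ends at 11:09 AM + 133 min = 1:22 PM.
But the headliner is also said to end at 1:27 PM — a 5-minute conflict.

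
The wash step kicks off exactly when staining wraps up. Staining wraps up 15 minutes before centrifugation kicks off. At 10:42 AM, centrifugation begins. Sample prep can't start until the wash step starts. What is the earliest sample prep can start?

10:27 AM

Staining ends at 10:42 AM − 15 min = 10:27 AM.
So the wash step starts at 10:27 AM.
Sample prep is bounded by the wash step, so the earliest it can start is 10:27 AM.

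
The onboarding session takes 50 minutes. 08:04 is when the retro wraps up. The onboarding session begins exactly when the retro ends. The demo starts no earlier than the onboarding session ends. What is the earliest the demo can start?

08:54

The onboarding session starts at 08:04.
The onboarding session ends at 08:04 + 50 min = 08:54.
The demo is bounded by the onboarding session, so the earliest it can start is 08:54.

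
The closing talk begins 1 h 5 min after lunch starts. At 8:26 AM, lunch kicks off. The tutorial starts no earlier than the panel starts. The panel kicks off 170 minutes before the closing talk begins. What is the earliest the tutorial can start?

The closing talk starts at 8:26 AM + 65 min = 9:31 AM.
The panel starts at 9:31 AM − 170 min = 6:41 AM.
The tutorial is bounded by the panel, so the earliest it can start is 6:41 AM.

6:41 AM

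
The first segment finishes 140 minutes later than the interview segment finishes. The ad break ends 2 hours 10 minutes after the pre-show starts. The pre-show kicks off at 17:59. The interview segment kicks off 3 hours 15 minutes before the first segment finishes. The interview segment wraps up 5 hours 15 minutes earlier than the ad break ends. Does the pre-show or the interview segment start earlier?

the interview segment

The ad break ends at 17:59 + 130 min = 20:09.
The interview segment ends at 20:09 − 315 min = 14:54.
The first segment ends at 14:54 + 140 min = 17:14.
The interview segment starts at 17:14 − 195 min = 13:59.
The pre-show starts at 17:59 and the interview segment starts at 13:59, so the interview segment is first.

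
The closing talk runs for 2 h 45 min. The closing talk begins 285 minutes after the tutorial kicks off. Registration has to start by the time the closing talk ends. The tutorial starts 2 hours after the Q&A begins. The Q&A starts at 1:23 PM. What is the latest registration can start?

The tutorial starts at 1:23 PM + 120 min = 3:23 PM.
The closing talk starts at 3:23 PM + 285 min = 8:08 PM.
The closing talk ends at 8:08 PM + 165 min = 10:53 PM.
Registration is bounded by the closing talk, so the latest it can start is 10:53 PM.

10:53 PM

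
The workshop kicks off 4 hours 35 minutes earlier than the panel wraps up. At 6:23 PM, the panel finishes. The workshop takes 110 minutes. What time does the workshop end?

The workshop starts at 6:23 PM − 275 min = 1:48 PM.
The workshop ends at 1:48 PM + 110 min = 3:38 PM.

3:38 PM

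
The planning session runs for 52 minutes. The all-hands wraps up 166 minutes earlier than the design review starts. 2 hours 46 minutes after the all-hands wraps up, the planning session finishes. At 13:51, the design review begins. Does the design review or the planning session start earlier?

The all-hands ends at 13:51 − 166 min = 11:05.
The planning session ends at 11:05 + 166 min = 13:51.
The planning session starts at 13:51 − 52 min = 12:59.
The design review starts at 13:51 and the planning session starts at 12:59, so the planning session is first.

the planning session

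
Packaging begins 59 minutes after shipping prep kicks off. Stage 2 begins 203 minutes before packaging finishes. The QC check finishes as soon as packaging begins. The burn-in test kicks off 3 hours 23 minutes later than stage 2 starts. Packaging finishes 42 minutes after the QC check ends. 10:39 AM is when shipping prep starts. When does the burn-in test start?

12:20 PM

Packaging starts at 10:39 AM + 59 min = 11:38 AM.
So the QC check ends at 11:38 AM.
Packaging ends at 11:38 AM + 42 min = 12:20 PM.
Stage 2 starts at 12:20 PM − 203 min = 8:57 AM.
The burn-in test starts at 8:57 AM + 203 min = 12:20 PM.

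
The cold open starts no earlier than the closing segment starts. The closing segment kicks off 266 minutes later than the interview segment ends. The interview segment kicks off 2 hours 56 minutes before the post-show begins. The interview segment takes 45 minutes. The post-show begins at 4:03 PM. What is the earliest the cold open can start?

6:18 PM

The interview segment starts at 4:03 PM − 176 min = 1:07 PM.
The interview segment ends at 1:07 PM + 45 min = 1:52 PM.
The closing segment starts at 1:52 PM + 266 min = 6:18 PM.
The cold open is bounded by the closing segment, so the earliest it can start is 6:18 PM.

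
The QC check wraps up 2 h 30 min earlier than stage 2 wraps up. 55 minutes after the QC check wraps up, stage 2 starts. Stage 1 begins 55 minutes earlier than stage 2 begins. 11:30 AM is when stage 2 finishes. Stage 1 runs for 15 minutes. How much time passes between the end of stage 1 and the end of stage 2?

2 h 15 min

The QC check ends at 11:30 AM − 150 min = 9:00 AM.
Stage 2 starts at 9:00 AM + 55 min = 9:55 AM.
Stage 1 starts at 9:55 AM − 55 min = 9:00 AM.
Stage 1 ends at 9:00 AM + 15 min = 9:15 AM.
From 9:15 AM to 11:30 AM is 2 h 15 min.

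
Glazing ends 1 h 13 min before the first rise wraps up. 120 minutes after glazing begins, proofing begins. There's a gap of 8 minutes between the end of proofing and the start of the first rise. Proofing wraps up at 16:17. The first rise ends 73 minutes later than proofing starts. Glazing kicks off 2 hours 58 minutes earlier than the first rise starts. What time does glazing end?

15:27

The first rise starts at 16:17 + 8 min = 16:25.
Glazing starts at 16:25 − 178 min = 13:27.
Proofing starts at 13:27 + 120 min = 15:27.
The first rise ends at 15:27 + 73 min = 16:40.
Glazing ends at 16:40 − 73 min = 15:27.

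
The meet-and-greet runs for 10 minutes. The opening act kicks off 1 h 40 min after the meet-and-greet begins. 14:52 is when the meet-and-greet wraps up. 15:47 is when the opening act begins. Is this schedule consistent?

No

The meet-and-greet starts at 14:52 − 10 min = 14:42.
The opening act starts at 14:42 + 100 min = 16:22.
But the opening act is also said to start at 15:47 — a 35-minute conflict.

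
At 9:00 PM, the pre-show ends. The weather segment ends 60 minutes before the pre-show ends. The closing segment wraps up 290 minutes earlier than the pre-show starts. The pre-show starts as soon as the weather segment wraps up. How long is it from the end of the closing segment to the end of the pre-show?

5 hours 50 minutes

The weather segment ends at 9:00 PM − 60 min = 8:00 PM.
So the pre-show starts at 8:00 PM.
The closing segment ends at 8:00 PM − 290 min = 3:10 PM.
From 3:10 PM to 9:00 PM is 5 hours 50 minutes.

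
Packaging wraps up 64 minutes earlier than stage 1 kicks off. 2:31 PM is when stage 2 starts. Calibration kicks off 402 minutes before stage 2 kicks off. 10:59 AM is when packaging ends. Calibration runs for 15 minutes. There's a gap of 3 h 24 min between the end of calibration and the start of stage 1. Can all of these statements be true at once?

Calibration starts at 2:31 PM − 402 min = 7:49 AM.
Calibration ends at 7:49 AM + 15 min = 8:04 AM.
Stage 1 starts at 8:04 AM + 204 min = 11:28 AM.
Packaging ends at 11:28 AM − 64 min = 10:24 AM.
But packaging is also said to end at 10:59 AM — a 35-minute conflict.

No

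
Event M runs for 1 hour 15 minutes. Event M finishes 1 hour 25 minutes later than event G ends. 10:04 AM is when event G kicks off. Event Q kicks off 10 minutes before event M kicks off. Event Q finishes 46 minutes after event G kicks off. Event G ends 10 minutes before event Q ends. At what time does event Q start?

10:40 AM

Event Q ends at 10:04 AM + 46 min = 10:50 AM.
Event G ends at 10:50 AM − 10 min = 10:40 AM.
Event M ends at 10:40 AM + 85 min = 12:05 PM.
Event M starts at 12:05 PM − 75 min = 10:50 AM.
Event Q starts at 10:50 AM − 10 min = 10:40 AM.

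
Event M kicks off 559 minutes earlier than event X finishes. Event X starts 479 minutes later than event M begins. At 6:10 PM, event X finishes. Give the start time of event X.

4:50 PM

Event M starts at 6:10 PM − 559 min = 8:51 AM.
Event X starts at 8:51 AM + 479 min = 4:50 PM.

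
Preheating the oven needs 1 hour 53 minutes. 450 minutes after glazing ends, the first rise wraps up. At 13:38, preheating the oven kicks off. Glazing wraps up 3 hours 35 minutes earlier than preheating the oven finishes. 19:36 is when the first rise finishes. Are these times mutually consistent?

Preheating the oven ends at 13:38 + 113 min = 15:31.
Glazing ends at 15:31 − 215 min = 11:56.
The first rise ends at 11:56 + 450 min = 19:26.
But the first rise is also said to end at 19:36 — a 10-minute conflict.

No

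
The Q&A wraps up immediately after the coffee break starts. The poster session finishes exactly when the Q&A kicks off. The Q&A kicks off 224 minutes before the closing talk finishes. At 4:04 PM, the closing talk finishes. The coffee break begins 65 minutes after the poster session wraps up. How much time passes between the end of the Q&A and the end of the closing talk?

2 h 39 min

The Q&A starts at 4:04 PM − 224 min = 12:20 PM.
So the poster session ends at 12:20 PM.
The coffee break starts at 12:20 PM + 65 min = 1:25 PM.
So the Q&A ends at 1:25 PM.
From 1:25 PM to 4:04 PM is 2 h 39 min.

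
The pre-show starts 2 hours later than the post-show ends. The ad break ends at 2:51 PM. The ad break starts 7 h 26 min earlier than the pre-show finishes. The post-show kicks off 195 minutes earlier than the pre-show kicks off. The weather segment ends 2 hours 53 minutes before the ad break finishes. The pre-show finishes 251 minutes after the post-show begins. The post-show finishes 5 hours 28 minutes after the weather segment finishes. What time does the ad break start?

12:56 PM

The weather segment ends at 2:51 PM − 173 min = 11:58 AM.
The post-show ends at 11:58 AM + 328 min = 5:26 PM.
The pre-show starts at 5:26 PM + 120 min = 7:26 PM.
The post-show starts at 7:26 PM − 195 min = 4:11 PM.
The pre-show ends at 4:11 PM + 251 min = 8:22 PM.
The ad break starts at 8:22 PM − 446 min = 12:56 PM.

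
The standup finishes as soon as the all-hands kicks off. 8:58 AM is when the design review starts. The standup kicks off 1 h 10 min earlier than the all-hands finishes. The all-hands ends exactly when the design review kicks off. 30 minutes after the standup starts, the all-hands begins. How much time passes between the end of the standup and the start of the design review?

40 minutes

The all-hands ends at 8:58 AM.
The standup starts at 8:58 AM − 70 min = 7:48 AM.
The all-hands starts at 7:48 AM + 30 min = 8:18 AM.
So the standup ends at 8:18 AM.
From 8:18 AM to 8:58 AM is 40 minutes.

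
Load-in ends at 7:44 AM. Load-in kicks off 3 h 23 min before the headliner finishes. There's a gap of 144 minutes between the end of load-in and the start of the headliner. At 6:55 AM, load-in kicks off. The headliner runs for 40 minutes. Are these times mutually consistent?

The headliner starts at 7:44 AM + 144 min = 10:08 AM.
The headliner ends at 10:08 AM + 40 min = 10:48 AM.
Load-in starts at 10:48 AM − 203 min = 7:25 AM.
But load-in is also said to start at 6:55 AM — a 30-minute conflict.

No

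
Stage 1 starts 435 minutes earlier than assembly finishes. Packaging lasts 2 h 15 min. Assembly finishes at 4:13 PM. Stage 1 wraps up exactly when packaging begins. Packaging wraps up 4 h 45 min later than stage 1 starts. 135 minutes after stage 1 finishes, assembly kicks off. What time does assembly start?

1:43 PM

Stage 1 starts at 4:13 PM − 435 min = 8:58 AM.
Packaging ends at 8:58 AM + 285 min = 1:43 PM.
Packaging starts at 1:43 PM − 135 min = 11:28 AM.
So stage 1 ends at 11:28 AM.
Assembly starts at 11:28 AM + 135 min = 1:43 PM.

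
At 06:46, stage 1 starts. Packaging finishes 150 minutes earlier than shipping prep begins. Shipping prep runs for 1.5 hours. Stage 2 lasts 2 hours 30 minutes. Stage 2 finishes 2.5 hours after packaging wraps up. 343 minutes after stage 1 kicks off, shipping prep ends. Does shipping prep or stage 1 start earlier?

Shipping prep ends at 06:46 + 343 min = 12:29.
Shipping prep starts at 12:29 − 90 min = 10:59.
Shipping prep starts at 10:59 and stage 1 starts at 06:46, so stage 1 is first.

stage 1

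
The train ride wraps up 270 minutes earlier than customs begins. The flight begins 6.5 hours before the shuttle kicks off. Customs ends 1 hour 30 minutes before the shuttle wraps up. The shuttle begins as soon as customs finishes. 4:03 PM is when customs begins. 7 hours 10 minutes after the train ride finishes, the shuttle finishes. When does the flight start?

The train ride ends at 4:03 PM − 270 min = 11:33 AM.
The shuttle ends at 11:33 AM + 430 min = 6:43 PM.
Customs ends at 6:43 PM − 90 min = 5:13 PM.
So the shuttle starts at 5:13 PM.
The flight starts at 5:13 PM − 390 min = 10:43 AM.

10:43 AM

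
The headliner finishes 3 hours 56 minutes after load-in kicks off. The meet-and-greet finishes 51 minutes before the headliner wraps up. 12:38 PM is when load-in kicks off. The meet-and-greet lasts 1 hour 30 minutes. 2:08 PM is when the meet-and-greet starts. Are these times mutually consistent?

The headliner ends at 12:38 PM + 236 min = 4:34 PM.
The meet-and-greet ends at 4:34 PM − 51 min = 3:43 PM.
The meet-and-greet starts at 3:43 PM − 90 min = 2:13 PM.
But the meet-and-greet is also said to start at 2:08 PM — a 5-minute conflict.

No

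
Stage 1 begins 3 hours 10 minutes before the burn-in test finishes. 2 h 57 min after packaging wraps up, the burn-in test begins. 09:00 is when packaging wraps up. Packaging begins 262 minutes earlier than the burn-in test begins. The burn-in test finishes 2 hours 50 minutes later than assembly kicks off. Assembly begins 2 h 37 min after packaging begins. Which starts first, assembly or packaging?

The burn-in test starts at 09:00 + 177 min = 11:57.
Packaging starts at 11:57 − 262 min = 07:35.
Assembly starts at 07:35 + 157 min = 10:12.
Assembly starts at 10:12 and packaging starts at 07:35, so packaging is first.

packaging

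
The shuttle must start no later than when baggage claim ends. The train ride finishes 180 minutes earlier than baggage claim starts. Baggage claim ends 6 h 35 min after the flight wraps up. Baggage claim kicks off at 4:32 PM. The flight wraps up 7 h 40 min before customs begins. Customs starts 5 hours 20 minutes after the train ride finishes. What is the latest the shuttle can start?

5:47 PM

The train ride ends at 4:32 PM − 180 min = 1:32 PM.
Customs starts at 1:32 PM + 320 min = 6:52 PM.
The flight ends at 6:52 PM − 460 min = 11:12 AM.
Baggage claim ends at 11:12 AM + 395 min = 5:47 PM.
The shuttle is bounded by baggage claim, so the latest it can start is 5:47 PM.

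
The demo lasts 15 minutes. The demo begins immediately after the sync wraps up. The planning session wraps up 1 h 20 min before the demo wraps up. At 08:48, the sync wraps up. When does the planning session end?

07:43

The demo starts at 08:48.
The demo ends at 08:48 + 15 min = 09:03.
The planning session ends at 09:03 − 80 min = 07:43.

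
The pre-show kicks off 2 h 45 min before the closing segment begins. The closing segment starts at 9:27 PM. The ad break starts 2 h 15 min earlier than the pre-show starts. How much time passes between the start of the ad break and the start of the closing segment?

300 minutes

The pre-show starts at 9:27 PM − 165 min = 6:42 PM.
The ad break starts at 6:42 PM − 135 min = 4:27 PM.
From 4:27 PM to 9:27 PM is 300 minutes.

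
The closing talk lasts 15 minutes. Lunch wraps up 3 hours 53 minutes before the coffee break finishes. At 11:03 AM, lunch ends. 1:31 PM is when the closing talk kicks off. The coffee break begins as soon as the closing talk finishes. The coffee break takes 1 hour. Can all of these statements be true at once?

No

The closing talk ends at 1:31 PM + 15 min = 1:46 PM.
So the coffee break starts at 1:46 PM.
The coffee break ends at 1:46 PM + 60 min = 2:46 PM.
Lunch ends at 2:46 PM − 233 min = 10:53 AM.
But lunch is also said to end at 11:03 AM — a 10-minute conflict.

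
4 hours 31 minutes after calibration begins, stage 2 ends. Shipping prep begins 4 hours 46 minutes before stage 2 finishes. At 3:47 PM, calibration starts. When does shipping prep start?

Stage 2 ends at 3:47 PM + 271 min = 8:18 PM.
Shipping prep starts at 8:18 PM − 286 min = 3:32 PM.

3:32 PM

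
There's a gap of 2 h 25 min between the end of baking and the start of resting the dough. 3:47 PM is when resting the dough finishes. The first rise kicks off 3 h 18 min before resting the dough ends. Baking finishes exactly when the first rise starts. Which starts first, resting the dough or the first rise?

the first rise

The first rise starts at 3:47 PM − 198 min = 12:29 PM.
So baking ends at 12:29 PM.
Resting the dough starts at 12:29 PM + 145 min = 2:54 PM.
Resting the dough starts at 2:54 PM and the first rise starts at 12:29 PM, so the first rise is first.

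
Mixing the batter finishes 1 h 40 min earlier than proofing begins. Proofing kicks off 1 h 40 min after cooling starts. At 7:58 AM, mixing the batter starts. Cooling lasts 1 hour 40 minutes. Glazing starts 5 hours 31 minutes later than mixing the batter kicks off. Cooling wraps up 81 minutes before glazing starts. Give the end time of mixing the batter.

10:28 AM

Glazing starts at 7:58 AM + 331 min = 1:29 PM.
Cooling ends at 1:29 PM − 81 min = 12:08 PM.
Cooling starts at 12:08 PM − 100 min = 10:28 AM.
Proofing starts at 10:28 AM + 100 min = 12:08 PM.
Mixing the batter ends at 12:08 PM − 100 min = 10:28 AM.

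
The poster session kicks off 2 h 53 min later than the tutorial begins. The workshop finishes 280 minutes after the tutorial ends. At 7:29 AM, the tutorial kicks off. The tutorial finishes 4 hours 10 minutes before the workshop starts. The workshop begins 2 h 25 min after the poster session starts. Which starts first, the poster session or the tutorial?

The poster session starts at 7:29 AM + 173 min = 10:22 AM.
The poster session starts at 10:22 AM and the tutorial starts at 7:29 AM, so the tutorial is first.

the tutorial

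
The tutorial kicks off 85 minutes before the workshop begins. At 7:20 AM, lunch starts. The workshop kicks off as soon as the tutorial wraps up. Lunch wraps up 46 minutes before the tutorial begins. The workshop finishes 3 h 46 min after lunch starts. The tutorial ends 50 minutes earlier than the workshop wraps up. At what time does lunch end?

The workshop ends at 7:20 AM + 226 min = 11:06 AM.
The tutorial ends at 11:06 AM − 50 min = 10:16 AM.
So the workshop starts at 10:16 AM.
The tutorial starts at 10:16 AM − 85 min = 8:51 AM.
Lunch ends at 8:51 AM − 46 min = 8:05 AM.

8:05 AM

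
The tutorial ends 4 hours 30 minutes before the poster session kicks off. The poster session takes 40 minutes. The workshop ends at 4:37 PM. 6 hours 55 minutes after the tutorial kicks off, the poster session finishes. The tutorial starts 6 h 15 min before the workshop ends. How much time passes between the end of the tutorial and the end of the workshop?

The tutorial starts at 4:37 PM − 375 min = 10:22 AM.
The poster session ends at 10:22 AM + 415 min = 5:17 PM.
The poster session starts at 5:17 PM − 40 min = 4:37 PM.
The tutorial ends at 4:37 PM − 270 min = 12:07 PM.
From 12:07 PM to 4:37 PM is 4.5 hours.

4.5 hours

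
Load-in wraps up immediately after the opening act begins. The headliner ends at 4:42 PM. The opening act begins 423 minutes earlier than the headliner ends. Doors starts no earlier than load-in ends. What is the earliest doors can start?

9:39 AM

The opening act starts at 4:42 PM − 423 min = 9:39 AM.
So load-in ends at 9:39 AM.
Doors is bounded by load-in, so the earliest it can start is 9:39 AM.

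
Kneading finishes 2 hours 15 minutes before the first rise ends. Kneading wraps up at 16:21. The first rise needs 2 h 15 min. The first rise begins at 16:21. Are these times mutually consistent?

The first rise ends at 16:21 + 135 min = 18:36.
Kneading ends at 18:36 − 135 min = 16:21.
That matches the stated 16:21, so the schedule is consistent.

Yes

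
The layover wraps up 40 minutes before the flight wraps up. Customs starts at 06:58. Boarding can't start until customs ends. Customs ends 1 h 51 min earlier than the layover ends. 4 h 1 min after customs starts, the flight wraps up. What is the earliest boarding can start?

08:28

The flight ends at 06:58 + 241 min = 10:59.
The layover ends at 10:59 − 40 min = 10:19.
Customs ends at 10:19 − 111 min = 08:28.
Boarding is bounded by customs, so the earliest it can start is 08:28.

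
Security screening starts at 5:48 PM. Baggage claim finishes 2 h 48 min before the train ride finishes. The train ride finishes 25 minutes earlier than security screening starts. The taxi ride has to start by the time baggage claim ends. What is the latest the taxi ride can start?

2:35 PM

The train ride ends at 5:48 PM − 25 min = 5:23 PM.
Baggage claim ends at 5:23 PM − 168 min = 2:35 PM.
The taxi ride is bounded by baggage claim, so the latest it can start is 2:35 PM.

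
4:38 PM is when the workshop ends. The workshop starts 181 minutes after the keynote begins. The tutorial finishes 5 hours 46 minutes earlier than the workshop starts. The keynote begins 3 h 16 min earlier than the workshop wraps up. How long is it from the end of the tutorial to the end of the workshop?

361 minutes

The keynote starts at 4:38 PM − 196 min = 1:22 PM.
The workshop starts at 1:22 PM + 181 min = 4:23 PM.
The tutorial ends at 4:23 PM − 346 min = 10:37 AM.
From 10:37 AM to 4:38 PM is 361 minutes.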